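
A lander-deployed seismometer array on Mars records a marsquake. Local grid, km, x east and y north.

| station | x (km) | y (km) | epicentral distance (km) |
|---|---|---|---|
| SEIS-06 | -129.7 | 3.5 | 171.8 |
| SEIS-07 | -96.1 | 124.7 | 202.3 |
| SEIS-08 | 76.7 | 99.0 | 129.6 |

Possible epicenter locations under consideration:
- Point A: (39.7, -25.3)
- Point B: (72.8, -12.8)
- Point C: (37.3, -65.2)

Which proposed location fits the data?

For each candidate, compare |candidate − station| to the reported distance:
Point A: residuals SEIS-06 0.0, SEIS-07 0.0, SEIS-08 0.1 → max 0.1 km
Point B: residuals SEIS-06 31.4, SEIS-07 15.5, SEIS-08 17.7 → max 31.4 km
Point C: residuals SEIS-06 8.8, SEIS-07 29.8, SEIS-08 39.3 → max 39.3 km
Only Point A has all residuals ≈ 0.

Point A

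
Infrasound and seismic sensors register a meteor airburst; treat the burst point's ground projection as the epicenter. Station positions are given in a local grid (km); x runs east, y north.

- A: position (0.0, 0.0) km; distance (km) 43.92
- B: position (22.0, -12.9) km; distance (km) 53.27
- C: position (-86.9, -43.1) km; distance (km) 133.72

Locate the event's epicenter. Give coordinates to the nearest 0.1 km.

x ≈ 17.7 km, y ≈ 40.2 km

Circle about each station: x² + y² = 43.92²; (x − 22.0)² + (y + 12.9)² = 53.27²; (x + 86.9)² + (y + 43.1)² = 133.72².
Subtracting pairs of circle equations eliminates x²+y² and gives linear equations (the radical axes):
44.0 x − 25.8 y = -258.32
-173.8 x − 86.2 y = -6542.85
Solving the 2×2 system: x ≈ 17.7, y ≈ 40.2 km.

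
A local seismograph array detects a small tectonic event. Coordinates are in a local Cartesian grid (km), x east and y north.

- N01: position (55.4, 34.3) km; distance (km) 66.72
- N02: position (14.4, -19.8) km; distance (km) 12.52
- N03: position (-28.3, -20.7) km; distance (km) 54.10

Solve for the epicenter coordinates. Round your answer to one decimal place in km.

(25.6, -25.4)

Circle about each station: (x − 55.4)² + (y − 34.3)² = 66.72²; (x − 14.4)² + (y + 19.8)² = 12.52²; (x + 28.3)² + (y + 20.7)² = 54.10².
Subtracting pairs of circle equations eliminates x²+y² and gives linear equations (the radical axes):
-82.0 x − 108.2 y = 648.56
-167.4 x − 110.0 y = -1491.52
Solving the 2×2 system: x ≈ 25.6, y ≈ -25.4 km.
Check against N01 (with the unrounded x, y): √((x − 55.4)²+(y − 34.3)²) = 66.72 ≈ 66.72 km. ✓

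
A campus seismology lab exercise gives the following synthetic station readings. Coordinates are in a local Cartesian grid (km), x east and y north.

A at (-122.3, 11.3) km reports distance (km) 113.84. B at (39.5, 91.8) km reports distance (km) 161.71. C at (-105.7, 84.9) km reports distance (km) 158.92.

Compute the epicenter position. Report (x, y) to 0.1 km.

Circle about each station: (x + 122.3)² + (y − 11.3)² = 113.84²; (x − 39.5)² + (y − 91.8)² = 161.71²; (x + 105.7)² + (y − 84.9)² = 158.92².
Subtracting the A equation from the B and C equations removes the quadratic terms:
323.6 x + 161.0 y = -18288.07
33.2 x + 147.2 y = -9000.50
Solving the 2×2 system: x ≈ -29.4, y ≈ -54.5 km.
Check against A (with the unrounded x, y): √((x + 122.3)²+(y − 11.3)²) = 113.86 ≈ 113.84 km. ✓

x ≈ -29.4 km, y ≈ -54.5 km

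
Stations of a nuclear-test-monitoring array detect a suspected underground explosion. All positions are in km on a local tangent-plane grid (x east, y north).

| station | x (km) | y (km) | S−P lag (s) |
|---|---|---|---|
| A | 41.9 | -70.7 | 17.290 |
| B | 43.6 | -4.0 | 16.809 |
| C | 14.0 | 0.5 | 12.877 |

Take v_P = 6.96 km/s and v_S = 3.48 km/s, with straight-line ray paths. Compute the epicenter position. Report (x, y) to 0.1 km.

(-70.8, -28.5)

Distance from S−P lag: d = Δt · v_P v_S / (v_P − v_S) = Δt · (6.96·3.48)/(6.96−3.48) ≈ 6.9600·Δt.
So d_A = 120.34, d_B = 116.99, d_C = 89.62 km.
Circle about each station: (x − 41.9)² + (y + 70.7)² = 120.34²; (x − 43.6)² + (y + 4.0)² = 116.99²; (x − 14.0)² + (y − 0.5)² = 89.62².
Subtracting pairs of circle equations eliminates x²+y² and gives linear equations (the radical axes):
3.4 x + 133.4 y = -4042.08
-55.8 x + 142.4 y = -107.88
Solving the 2×2 system: x ≈ -70.8, y ≈ -28.5 km.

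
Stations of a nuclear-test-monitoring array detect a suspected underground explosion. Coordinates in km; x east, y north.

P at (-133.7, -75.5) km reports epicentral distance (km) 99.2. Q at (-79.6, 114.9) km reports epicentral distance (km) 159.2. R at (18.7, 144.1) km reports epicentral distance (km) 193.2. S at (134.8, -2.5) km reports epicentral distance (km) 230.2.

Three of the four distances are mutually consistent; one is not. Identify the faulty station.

Solve using three stations at a time. Using P, Q, R (subtract circle equations pairwise → linear system) gives (x, y) ≈ (-41.2, -39.6).
Distances from that point to each station vs reported:
  P: calculated 99.3 vs reported 99.2 → residual 0.1 km
  Q: calculated 159.2 vs reported 159.2 → residual 0.0 km
  R: calculated 193.2 vs reported 193.2 → residual 0.0 km
  S: calculated 179.8 vs reported 230.2 → residual 50.4 km
P, Q, R are mutually consistent (residuals ≈ 0); S is off by 50.4 km.

S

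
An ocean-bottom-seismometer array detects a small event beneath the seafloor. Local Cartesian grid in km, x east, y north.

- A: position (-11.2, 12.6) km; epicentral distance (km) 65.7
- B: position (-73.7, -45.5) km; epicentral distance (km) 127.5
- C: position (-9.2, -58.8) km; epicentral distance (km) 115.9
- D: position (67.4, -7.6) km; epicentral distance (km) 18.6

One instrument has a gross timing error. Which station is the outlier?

C

Solve using three stations at a time. Using A, B, D (subtract circle equations pairwise → linear system) gives (x, y) ≈ (49.5, -12.6).
Distances from that point to each station vs reported:
  A: calculated 65.7 vs reported 65.7 → residual 0.0 km
  B: calculated 127.5 vs reported 127.5 → residual 0.0 km
  C: calculated 74.7 vs reported 115.9 → residual 41.2 km
  D: calculated 18.6 vs reported 18.6 → residual 0.0 km
A, B, D are mutually consistent (residuals ≈ 0); C is off by 41.2 km.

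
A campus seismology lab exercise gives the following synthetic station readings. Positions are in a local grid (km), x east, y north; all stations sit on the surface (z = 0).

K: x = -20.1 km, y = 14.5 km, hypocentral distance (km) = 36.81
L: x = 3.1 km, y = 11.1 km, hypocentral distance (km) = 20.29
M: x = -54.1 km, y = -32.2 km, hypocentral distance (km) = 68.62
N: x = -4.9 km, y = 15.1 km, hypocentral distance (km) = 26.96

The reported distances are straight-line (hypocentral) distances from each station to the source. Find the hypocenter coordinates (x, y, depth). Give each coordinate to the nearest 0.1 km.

Each station gives a sphere (x−x_i)² + (y−y_i)² + z² = d_i² (stations at z=0).
Subtracting the K sphere from L and M: z² cancels, leaving linear equations in x and y:
46.4 x − 6.8 y = 461.85
-68.0 x − 93.4 y = -4.34
Solving: x ≈ 9.000, y ≈ -6.506 km (keep extra digits for the depth step; rounded: 9.0, -6.5).
Then from the K sphere: z² = 36.81² − (x + 20.1)² − (y − 14.5)² with x = 9.000, y = -6.506, so z ≈ 8.180 ≈ 8.2 km.

x ≈ 9.0 km, y ≈ -6.5 km, depth ≈ 8.2 km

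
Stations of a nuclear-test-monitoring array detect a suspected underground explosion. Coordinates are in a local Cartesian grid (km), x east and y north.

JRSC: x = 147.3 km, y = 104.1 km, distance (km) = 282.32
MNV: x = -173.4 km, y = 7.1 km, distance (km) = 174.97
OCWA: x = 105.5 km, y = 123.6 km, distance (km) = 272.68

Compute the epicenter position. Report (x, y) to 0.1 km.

(-40.5, -106.7)

Circle about each station: (x − 147.3)² + (y − 104.1)² = 282.32²; (x + 173.4)² + (y − 7.1)² = 174.97²; (x − 105.5)² + (y − 123.6)² = 272.68².
Subtracting the JRSC equation from the MNV and OCWA equations removes the quadratic terms:
-641.4 x − 194.0 y = 46673.95
-83.6 x + 39.0 y = -776.69
Solving the 2×2 system: x ≈ -40.5, y ≈ -106.7 km.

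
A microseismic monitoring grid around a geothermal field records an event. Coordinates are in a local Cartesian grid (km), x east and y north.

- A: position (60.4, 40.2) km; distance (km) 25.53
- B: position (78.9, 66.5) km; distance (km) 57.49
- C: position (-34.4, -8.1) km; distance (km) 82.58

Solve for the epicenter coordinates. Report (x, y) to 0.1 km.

Circle about each station: (x − 60.4)² + (y − 40.2)² = 25.53²; (x − 78.9)² + (y − 66.5)² = 57.49²; (x + 34.4)² + (y + 8.1)² = 82.58².
Subtracting the A equation from the B and C equations removes the quadratic terms:
37.0 x + 52.6 y = 2729.94
-189.6 x − 96.6 y = -10182.91
Solving the 2×2 system: x ≈ 42.5, y ≈ 22.0 km.

42.5 km east, 22.0 km north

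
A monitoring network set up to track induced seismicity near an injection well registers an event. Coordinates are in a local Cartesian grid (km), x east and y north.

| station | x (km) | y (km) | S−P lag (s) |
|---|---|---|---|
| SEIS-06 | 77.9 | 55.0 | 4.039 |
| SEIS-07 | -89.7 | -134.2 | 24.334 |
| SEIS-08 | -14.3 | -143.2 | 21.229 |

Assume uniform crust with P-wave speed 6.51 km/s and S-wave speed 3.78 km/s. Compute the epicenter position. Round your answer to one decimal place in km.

Distance from S−P lag: d = Δt · v_P v_S / (v_P − v_S) = Δt · (6.51·3.78)/(6.51−3.78) ≈ 9.0138·Δt.
So d_SEIS-06 = 36.41, d_SEIS-07 = 219.34, d_SEIS-08 = 191.35 km.
Circle about each station: (x − 77.9)² + (y − 55.0)² = 36.41²; (x + 89.7)² + (y + 134.2)² = 219.34²; (x + 14.3)² + (y + 143.2)² = 191.35².
Subtracting pairs of circle equations eliminates x²+y² and gives linear equations (the radical axes):
-335.2 x − 378.4 y = -29822.03
-184.4 x − 396.4 y = -23671.81
Solving the 2×2 system: x ≈ 45.4, y ≈ 38.6 km.

(45.4, 38.6)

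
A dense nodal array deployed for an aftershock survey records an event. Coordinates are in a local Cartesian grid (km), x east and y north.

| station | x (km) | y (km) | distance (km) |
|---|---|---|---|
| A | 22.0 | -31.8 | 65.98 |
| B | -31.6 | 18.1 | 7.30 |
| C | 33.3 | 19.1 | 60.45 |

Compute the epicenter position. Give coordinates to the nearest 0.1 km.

Circle about each station: (x − 22.0)² + (y + 31.8)² = 65.98²; (x + 31.6)² + (y − 18.1)² = 7.30²; (x − 33.3)² + (y − 19.1)² = 60.45².
Subtracting the A equation from the B and C equations removes the quadratic terms:
-107.2 x + 99.8 y = 4131.00
22.6 x + 101.8 y = 677.62
Solving the 2×2 system: x ≈ -26.8, y ≈ 12.6 km.

x ≈ -26.8 km, y ≈ 12.6 km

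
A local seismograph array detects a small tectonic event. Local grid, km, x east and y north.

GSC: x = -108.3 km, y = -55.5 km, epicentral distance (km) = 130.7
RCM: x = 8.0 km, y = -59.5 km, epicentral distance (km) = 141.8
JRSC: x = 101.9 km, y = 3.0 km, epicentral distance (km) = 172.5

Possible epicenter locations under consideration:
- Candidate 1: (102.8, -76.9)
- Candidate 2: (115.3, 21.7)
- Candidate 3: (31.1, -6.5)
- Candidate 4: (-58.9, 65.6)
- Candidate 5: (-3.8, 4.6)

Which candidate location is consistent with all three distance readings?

Candidate 4

For each candidate, compare |candidate − station| to the reported distance:
Candidate 1: residuals GSC 81.5, RCM 45.4, JRSC 92.6 → max 92.6 km
Candidate 2: residuals GSC 105.9, RCM 7.2, JRSC 149.5 → max 149.5 km
Candidate 3: residuals GSC 17.1, RCM 84.0, JRSC 101.1 → max 101.1 km
Candidate 4: residuals GSC 0.1, RCM 0.1, JRSC 0.1 → max 0.1 km
Candidate 5: residuals GSC 10.2, RCM 76.6, JRSC 66.8 → max 76.6 km
Only Candidate 4 has all residuals ≈ 0.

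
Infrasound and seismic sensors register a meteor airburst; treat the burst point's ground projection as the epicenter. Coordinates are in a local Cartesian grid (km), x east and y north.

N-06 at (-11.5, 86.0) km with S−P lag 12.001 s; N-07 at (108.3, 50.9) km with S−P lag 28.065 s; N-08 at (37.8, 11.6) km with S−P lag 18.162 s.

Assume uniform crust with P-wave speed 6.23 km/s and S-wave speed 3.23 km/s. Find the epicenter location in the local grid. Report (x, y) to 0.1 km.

x ≈ -79.8 km, y ≈ 43.4 km

Distance from S−P lag: d = Δt · v_P v_S / (v_P − v_S) = Δt · (6.23·3.23)/(6.23−3.23) ≈ 6.7076·Δt.
So d_N-06 = 80.50, d_N-07 = 188.25, d_N-08 = 121.82 km.
Circle about each station: (x + 11.5)² + (y − 86.0)² = 80.50²; (x − 108.3)² + (y − 50.9)² = 188.25²; (x − 37.8)² + (y − 11.6)² = 121.82².
Subtracting pairs of circle equations eliminates x²+y² and gives linear equations (the radical axes):
239.6 x − 70.2 y = -22166.36
98.6 x − 148.8 y = -14324.71
Solving the 2×2 system: x ≈ -79.8, y ≈ 43.4 km.
Check against N-06 (with the unrounded x, y): √((x + 11.5)²+(y − 86.0)²) = 80.50 ≈ 80.50 km. ✓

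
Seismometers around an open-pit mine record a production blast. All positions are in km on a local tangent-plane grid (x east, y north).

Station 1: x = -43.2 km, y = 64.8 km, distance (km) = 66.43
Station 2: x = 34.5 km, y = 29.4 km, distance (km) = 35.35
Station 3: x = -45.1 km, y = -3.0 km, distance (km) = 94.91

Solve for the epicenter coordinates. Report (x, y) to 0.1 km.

23.2 km east, 62.9 km north

Circle about each station: (x + 43.2)² + (y − 64.8)² = 66.43²; (x − 34.5)² + (y − 29.4)² = 35.35²; (x + 45.1)² + (y + 3.0)² = 94.91².
Subtracting the Station 1 equation from the Station 2 and Station 3 equations removes the quadratic terms:
155.4 x − 70.8 y = -847.35
-3.8 x − 135.6 y = -8617.23
Solving the 2×2 system: x ≈ 23.2, y ≈ 62.9 km.
Check against Station 1 (with the unrounded x, y): √((x + 43.2)²+(y − 64.8)²) = 66.43 ≈ 66.43 km. ✓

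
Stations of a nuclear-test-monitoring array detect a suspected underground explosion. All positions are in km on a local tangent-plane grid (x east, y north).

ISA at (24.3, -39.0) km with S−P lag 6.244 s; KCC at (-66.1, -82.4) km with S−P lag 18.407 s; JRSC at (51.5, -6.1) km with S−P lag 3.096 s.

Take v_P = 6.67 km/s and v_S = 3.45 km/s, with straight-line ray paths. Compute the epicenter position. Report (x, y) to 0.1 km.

Distance from S−P lag: d = Δt · v_P v_S / (v_P − v_S) = Δt · (6.67·3.45)/(6.67−3.45) ≈ 7.1464·Δt.
So d_ISA = 44.62, d_KCC = 131.54, d_JRSC = 22.13 km.
Circle about each station: (x − 24.3)² + (y + 39.0)² = 44.62²; (x + 66.1)² + (y + 82.4)² = 131.54²; (x − 51.5)² + (y + 6.1)² = 22.13².
Subtracting pairs of circle equations eliminates x²+y² and gives linear equations (the radical axes):
-180.8 x − 86.8 y = -6264.35
54.4 x + 65.8 y = 2079.18
Solving the 2×2 system: x ≈ 32.3, y ≈ 4.9 km.

32.3 km east, 4.9 km north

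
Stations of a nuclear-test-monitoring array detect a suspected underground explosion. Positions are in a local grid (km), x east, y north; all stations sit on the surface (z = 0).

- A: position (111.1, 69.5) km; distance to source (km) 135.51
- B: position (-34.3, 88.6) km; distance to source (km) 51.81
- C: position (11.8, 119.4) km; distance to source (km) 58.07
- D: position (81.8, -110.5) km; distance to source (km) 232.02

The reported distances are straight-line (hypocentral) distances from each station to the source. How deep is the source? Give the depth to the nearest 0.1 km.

Each station gives a sphere (x−x_i)² + (y−y_i)² + z² = d_i² (stations at z=0).
Subtracting the A sphere from B and C: z² cancels, leaving linear equations in x and y:
-290.8 x + 38.2 y = 7531.67
-198.6 x + 99.8 y = 12212.98
Solving: x ≈ -13.302, y ≈ 95.904 km (keep extra digits for the depth step; rounded: -13.3, 95.9).
Then from the A sphere: z² = 135.51² − (x − 111.1)² − (y − 69.5)² with x = -13.302, y = 95.904, so z ≈ 46.797 ≈ 46.8 km.

46.8 km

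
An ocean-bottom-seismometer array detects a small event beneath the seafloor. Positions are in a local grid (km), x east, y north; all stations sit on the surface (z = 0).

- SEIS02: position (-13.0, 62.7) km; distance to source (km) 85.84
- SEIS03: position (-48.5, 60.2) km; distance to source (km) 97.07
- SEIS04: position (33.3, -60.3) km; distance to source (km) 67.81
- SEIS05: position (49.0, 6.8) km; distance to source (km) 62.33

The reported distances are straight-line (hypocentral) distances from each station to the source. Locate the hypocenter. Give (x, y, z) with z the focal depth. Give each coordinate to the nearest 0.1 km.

x ≈ 3.4 km, y ≈ -12.6 km, depth ≈ 37.8 km

Each station gives a sphere (x−x_i)² + (y−y_i)² + z² = d_i² (stations at z=0).
Subtracting the SEIS02 sphere from SEIS03 and SEIS04: z² cancels, leaving linear equations in x and y:
-71.0 x − 5.0 y = -178.08
92.6 x − 246.0 y = 3415.00
Solving: x ≈ 3.396, y ≈ -12.604 km (keep extra digits for the depth step; rounded: 3.4, -12.6).
Then from the SEIS02 sphere: z² = 85.84² − (x + 13.0)² − (y − 62.7)² with x = 3.396, y = -12.604, so z ≈ 37.802 ≈ 37.8 km.
Check against SEIS05 (with the unrounded solution): distance 62.33 ≈ 62.33 km. ✓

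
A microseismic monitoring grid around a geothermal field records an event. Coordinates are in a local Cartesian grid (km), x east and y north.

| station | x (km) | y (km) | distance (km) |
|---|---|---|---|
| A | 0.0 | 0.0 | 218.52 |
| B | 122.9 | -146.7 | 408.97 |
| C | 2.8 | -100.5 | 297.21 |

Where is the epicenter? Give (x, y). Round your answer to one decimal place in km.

Circle about each station: x² + y² = 218.52²; (x − 122.9)² + (y + 146.7)² = 408.97²; (x − 2.8)² + (y + 100.5)² = 297.21².
Subtracting pairs of circle equations eliminates x²+y² and gives linear equations (the radical axes):
245.8 x − 293.4 y = -82880.17
5.6 x − 201.0 y = -30474.70
Solving the 2×2 system: x ≈ -161.6, y ≈ 147.1 km.

-161.6 km east, 147.1 km north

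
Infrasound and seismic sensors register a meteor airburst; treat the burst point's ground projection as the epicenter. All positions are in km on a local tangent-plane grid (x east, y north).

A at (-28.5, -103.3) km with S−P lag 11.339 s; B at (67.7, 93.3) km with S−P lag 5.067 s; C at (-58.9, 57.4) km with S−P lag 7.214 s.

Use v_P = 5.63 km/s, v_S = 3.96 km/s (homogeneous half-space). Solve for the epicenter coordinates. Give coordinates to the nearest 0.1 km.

Distance from S−P lag: d = Δt · v_P v_S / (v_P − v_S) = Δt · (5.63·3.96)/(5.63−3.96) ≈ 13.3502·Δt.
So d_A = 151.38, d_B = 67.65, d_C = 96.31 km.
Circle about each station: (x + 28.5)² + (y + 103.3)² = 151.38²; (x − 67.7)² + (y − 93.3)² = 67.65²; (x + 58.9)² + (y − 57.4)² = 96.31².
Subtracting pairs of circle equations eliminates x²+y² and gives linear equations (the radical axes):
192.4 x + 393.2 y = 20144.42
-60.8 x + 321.4 y = 8921.12
Solving the 2×2 system: x ≈ 34.6, y ≈ 34.3 km.
Check against A (with the unrounded x, y): √((x + 28.5)²+(y + 103.3)²) = 151.38 ≈ 151.38 km. ✓

(34.6, 34.3)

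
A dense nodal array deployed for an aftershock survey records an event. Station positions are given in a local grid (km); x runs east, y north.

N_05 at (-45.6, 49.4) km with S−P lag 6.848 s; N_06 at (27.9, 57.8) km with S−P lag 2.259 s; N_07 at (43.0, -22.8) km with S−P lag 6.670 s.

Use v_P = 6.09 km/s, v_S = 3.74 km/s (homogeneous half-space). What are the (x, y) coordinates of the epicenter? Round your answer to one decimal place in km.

x ≈ 19.7 km, y ≈ 37.5 km

Distance from S−P lag: d = Δt · v_P v_S / (v_P − v_S) = Δt · (6.09·3.74)/(6.09−3.74) ≈ 9.6922·Δt.
So d_N_05 = 66.37, d_N_06 = 21.89, d_N_07 = 64.65 km.
Circle about each station: (x + 45.6)² + (y − 49.4)² = 66.37²; (x − 27.9)² + (y − 57.8)² = 21.89²; (x − 43.0)² + (y + 22.8)² = 64.65².
Subtracting the N_05 equation from the N_06 and N_07 equations removes the quadratic terms:
147.0 x + 16.8 y = 3525.33
177.2 x − 144.4 y = -1925.53
Solving the 2×2 system: x ≈ 19.7, y ≈ 37.5 km.
Check against N_05 (with the unrounded x, y): √((x + 45.6)²+(y − 49.4)²) = 66.37 ≈ 66.37 km. ✓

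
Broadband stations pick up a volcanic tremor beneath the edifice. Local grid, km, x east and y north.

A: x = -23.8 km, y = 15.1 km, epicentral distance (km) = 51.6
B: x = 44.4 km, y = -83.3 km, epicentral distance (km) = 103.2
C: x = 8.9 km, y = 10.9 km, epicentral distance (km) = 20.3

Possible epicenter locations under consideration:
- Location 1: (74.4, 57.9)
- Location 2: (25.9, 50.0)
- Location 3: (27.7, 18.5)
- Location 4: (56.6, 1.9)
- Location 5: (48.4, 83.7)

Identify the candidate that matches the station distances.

Location 3

For each candidate, compare |candidate − station| to the reported distance:
Location 1: residuals A 55.5, B 41.2, C 60.3 → max 60.3 km
Location 2: residuals A 9.1, B 31.4, C 22.3 → max 31.4 km
Location 3: residuals A 0.0, B 0.0, C 0.0 → max 0.0 km
Location 4: residuals A 29.9, B 17.1, C 28.2 → max 29.9 km
Location 5: residuals A 48.0, B 63.8, C 62.5 → max 63.8 km
Only Location 3 has all residuals ≈ 0.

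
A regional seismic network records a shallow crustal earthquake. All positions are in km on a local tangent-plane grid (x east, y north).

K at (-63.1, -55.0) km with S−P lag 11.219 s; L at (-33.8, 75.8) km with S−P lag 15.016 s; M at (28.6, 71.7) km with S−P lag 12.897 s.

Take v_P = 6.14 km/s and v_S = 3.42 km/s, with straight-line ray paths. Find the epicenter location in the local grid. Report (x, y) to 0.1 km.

Distance from S−P lag: d = Δt · v_P v_S / (v_P − v_S) = Δt · (6.14·3.42)/(6.14−3.42) ≈ 7.7201·Δt.
So d_K = 86.61, d_L = 115.93, d_M = 99.57 km.
Circle about each station: (x + 63.1)² + (y + 55.0)² = 86.61²; (x + 33.8)² + (y − 75.8)² = 115.93²; (x − 28.6)² + (y − 71.7)² = 99.57².
Subtracting pairs of circle equations eliminates x²+y² and gives linear equations (the radical axes):
58.6 x + 261.6 y = -6057.00
183.4 x + 253.4 y = -3460.65
Solving the 2×2 system: x ≈ 19.0, y ≈ -27.4 km.
Check against K (with the unrounded x, y): √((x + 63.1)²+(y + 55.0)²) = 86.61 ≈ 86.61 km. ✓

(19.0, -27.4)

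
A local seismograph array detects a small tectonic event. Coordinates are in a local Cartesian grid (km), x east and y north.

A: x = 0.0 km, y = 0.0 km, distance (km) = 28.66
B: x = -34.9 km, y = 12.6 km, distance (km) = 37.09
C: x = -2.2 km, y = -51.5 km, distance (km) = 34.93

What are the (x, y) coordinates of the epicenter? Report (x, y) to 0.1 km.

-19.4 km east, -21.1 km north

Circle about each station: x² + y² = 28.66²; (x + 34.9)² + (y − 12.6)² = 37.09²; (x + 2.2)² + (y + 51.5)² = 34.93².
Subtracting the A equation from the B and C equations removes the quadratic terms:
-69.8 x + 25.2 y = 822.50
-4.4 x − 103.0 y = 2258.38
Solving the 2×2 system: x ≈ -19.4, y ≈ -21.1 km.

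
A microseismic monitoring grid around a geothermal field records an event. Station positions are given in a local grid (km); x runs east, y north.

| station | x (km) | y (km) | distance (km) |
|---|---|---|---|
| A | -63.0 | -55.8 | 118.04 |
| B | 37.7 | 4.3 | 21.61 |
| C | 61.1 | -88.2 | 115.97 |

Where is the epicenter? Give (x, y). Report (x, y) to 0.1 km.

Circle about each station: (x + 63.0)² + (y + 55.8)² = 118.04²; (x − 37.7)² + (y − 4.3)² = 21.61²; (x − 61.1)² + (y + 88.2)² = 115.97².
Subtracting the A equation from the B and C equations removes the quadratic terms:
201.4 x + 120.2 y = 7823.59
248.2 x − 64.8 y = 4914.21
Solving the 2×2 system: x ≈ 25.6, y ≈ 22.2 km.
Check against A (with the unrounded x, y): √((x + 63.0)²+(y + 55.8)²) = 118.04 ≈ 118.04 km. ✓

25.6 km east, 22.2 km north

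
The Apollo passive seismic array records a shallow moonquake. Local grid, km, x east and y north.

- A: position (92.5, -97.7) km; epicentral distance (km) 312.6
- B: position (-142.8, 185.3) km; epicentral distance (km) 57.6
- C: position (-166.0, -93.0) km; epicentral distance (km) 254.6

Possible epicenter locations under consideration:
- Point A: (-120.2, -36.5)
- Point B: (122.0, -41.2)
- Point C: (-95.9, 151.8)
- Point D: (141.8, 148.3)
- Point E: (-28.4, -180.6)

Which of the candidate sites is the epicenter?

Point C

For each candidate, compare |candidate − station| to the reported distance:
Point A: residuals A 91.3, B 165.3, C 181.9 → max 181.9 km
Point B: residuals A 248.9, B 290.9, C 38.0 → max 290.9 km
Point C: residuals A 0.0, B 0.0, C 0.0 → max 0.0 km
Point D: residuals A 61.7, B 229.4, C 136.5 → max 229.4 km
Point E: residuals A 166.0, B 325.8, C 91.5 → max 325.8 km
Only Point C has all residuals ≈ 0.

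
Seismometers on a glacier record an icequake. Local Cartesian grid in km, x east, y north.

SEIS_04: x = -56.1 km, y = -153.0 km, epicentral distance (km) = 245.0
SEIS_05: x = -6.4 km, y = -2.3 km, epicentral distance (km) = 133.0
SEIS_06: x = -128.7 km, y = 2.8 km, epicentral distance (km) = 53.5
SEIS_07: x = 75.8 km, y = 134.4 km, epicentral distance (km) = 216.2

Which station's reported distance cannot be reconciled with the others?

Solve using three stations at a time. Using SEIS_05, SEIS_06, SEIS_07 (subtract circle equations pairwise → linear system) gives (x, y) ≈ (-125.8, 56.3).
Distances from that point to each station vs reported:
  SEIS_04: calculated 220.6 vs reported 245.0 → residual 24.4 km
  SEIS_05: calculated 133.0 vs reported 133.0 → residual 0.0 km
  SEIS_06: calculated 53.6 vs reported 53.5 → residual 0.1 km
  SEIS_07: calculated 216.2 vs reported 216.2 → residual 0.0 km
SEIS_05, SEIS_06, SEIS_07 are mutually consistent (residuals ≈ 0); SEIS_04 is off by 24.4 km.

SEIS_04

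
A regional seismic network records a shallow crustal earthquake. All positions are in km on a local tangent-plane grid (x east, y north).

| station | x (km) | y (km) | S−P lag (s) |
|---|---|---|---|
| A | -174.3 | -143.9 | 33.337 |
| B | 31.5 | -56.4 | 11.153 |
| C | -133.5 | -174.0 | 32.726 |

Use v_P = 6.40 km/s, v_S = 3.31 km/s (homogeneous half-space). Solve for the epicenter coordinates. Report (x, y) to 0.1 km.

Distance from S−P lag: d = Δt · v_P v_S / (v_P − v_S) = Δt · (6.40·3.31)/(6.40−3.31) ≈ 6.8557·Δt.
So d_A = 228.55, d_B = 76.46, d_C = 224.36 km.
Circle about each station: (x + 174.3)² + (y + 143.9)² = 228.55²; (x − 31.5)² + (y + 56.4)² = 76.46²; (x + 133.5)² + (y + 174.0)² = 224.36².
Subtracting the A equation from the B and C equations removes the quadratic terms:
411.6 x + 175.0 y = -525.52
81.6 x − 60.2 y = -1091.76
Solving the 2×2 system: x ≈ -5.7, y ≈ 10.4 km.

x ≈ -5.7 km, y ≈ 10.4 km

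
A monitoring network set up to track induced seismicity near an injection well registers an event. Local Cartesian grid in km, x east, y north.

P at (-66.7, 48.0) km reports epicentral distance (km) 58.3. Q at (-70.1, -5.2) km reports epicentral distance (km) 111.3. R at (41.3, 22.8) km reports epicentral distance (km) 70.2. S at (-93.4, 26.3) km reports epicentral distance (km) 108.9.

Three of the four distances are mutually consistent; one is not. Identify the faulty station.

Solve using three stations at a time. Using Q, R, S (subtract circle equations pairwise → linear system) gives (x, y) ≈ (1.1, 80.2).
Distances from that point to each station vs reported:
  P: calculated 75.1 vs reported 58.3 → residual 16.8 km
  Q: calculated 111.2 vs reported 111.3 → residual 0.1 km
  R: calculated 70.1 vs reported 70.2 → residual 0.1 km
  S: calculated 108.8 vs reported 108.9 → residual 0.1 km
Q, R, S are mutually consistent (residuals ≈ 0); P is off by 16.8 km.

P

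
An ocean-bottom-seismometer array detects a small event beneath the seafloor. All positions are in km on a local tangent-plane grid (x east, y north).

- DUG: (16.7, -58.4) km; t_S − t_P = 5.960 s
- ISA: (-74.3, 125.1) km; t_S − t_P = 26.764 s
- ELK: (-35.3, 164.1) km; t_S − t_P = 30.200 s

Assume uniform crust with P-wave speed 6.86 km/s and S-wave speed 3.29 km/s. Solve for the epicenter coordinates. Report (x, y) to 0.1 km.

Distance from S−P lag: d = Δt · v_P v_S / (v_P − v_S) = Δt · (6.86·3.29)/(6.86−3.29) ≈ 6.3220·Δt.
So d_DUG = 37.68, d_ISA = 169.20, d_ELK = 190.92 km.
Circle about each station: (x − 16.7)² + (y + 58.4)² = 37.68²; (x + 74.3)² + (y − 125.1)² = 169.20²; (x + 35.3)² + (y − 164.1)² = 190.92².
Subtracting pairs of circle equations eliminates x²+y² and gives linear equations (the radical axes):
-182.0 x + 367.0 y = -9727.81
-104.0 x + 445.0 y = -10545.21
Solving the 2×2 system: x ≈ 10.7, y ≈ -21.2 km.
Check against DUG (with the unrounded x, y): √((x − 16.7)²+(y + 58.4)²) = 37.69 ≈ 37.68 km. ✓

10.7 km east, -21.2 km north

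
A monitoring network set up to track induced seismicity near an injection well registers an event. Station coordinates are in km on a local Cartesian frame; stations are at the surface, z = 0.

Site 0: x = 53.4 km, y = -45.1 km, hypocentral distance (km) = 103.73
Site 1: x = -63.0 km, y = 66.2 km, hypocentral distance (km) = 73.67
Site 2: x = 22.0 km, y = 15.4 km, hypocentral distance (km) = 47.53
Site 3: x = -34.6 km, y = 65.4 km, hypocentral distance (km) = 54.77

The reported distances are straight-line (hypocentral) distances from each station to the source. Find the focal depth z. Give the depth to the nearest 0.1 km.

depth ≈ 33.7 km

Each station gives a sphere (x−x_i)² + (y−y_i)² + z² = d_i² (stations at z=0).
Subtracting the Site 0 sphere from Site 1 and Site 2: z² cancels, leaving linear equations in x and y:
-232.8 x + 222.6 y = 8798.51
-62.8 x + 121.0 y = 4336.40
Solving: x ≈ -7.001, y ≈ 32.205 km (keep extra digits for the depth step; rounded: -7.0, 32.2).
Then from the Site 0 sphere: z² = 103.73² − (x − 53.4)² − (y + 45.1)² with x = -7.001, y = 32.205, so z ≈ 33.698 ≈ 33.7 km.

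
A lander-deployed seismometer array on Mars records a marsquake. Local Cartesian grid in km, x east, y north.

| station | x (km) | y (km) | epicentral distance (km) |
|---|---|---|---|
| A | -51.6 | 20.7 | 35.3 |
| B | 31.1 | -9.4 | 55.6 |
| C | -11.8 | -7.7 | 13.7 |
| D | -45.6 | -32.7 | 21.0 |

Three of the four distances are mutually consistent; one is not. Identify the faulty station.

Solve using three stations at a time. Using A, B, C (subtract circle equations pairwise → linear system) gives (x, y) ≈ (-23.9, -1.2).
Distances from that point to each station vs reported:
  A: calculated 35.3 vs reported 35.3 → residual 0.0 km
  B: calculated 55.6 vs reported 55.6 → residual 0.0 km
  C: calculated 13.7 vs reported 13.7 → residual 0.0 km
  D: calculated 38.2 vs reported 21.0 → residual 17.2 km
A, B, C are mutually consistent (residuals ≈ 0); D is off by 17.2 km.

D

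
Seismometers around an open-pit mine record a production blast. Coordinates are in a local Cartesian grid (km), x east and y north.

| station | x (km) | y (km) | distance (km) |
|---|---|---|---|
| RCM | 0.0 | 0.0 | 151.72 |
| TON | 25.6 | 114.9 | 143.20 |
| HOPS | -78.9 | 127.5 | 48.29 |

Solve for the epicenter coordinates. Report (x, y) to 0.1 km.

x ≈ -116.5 km, y ≈ 97.2 km

Circle about each station: x² + y² = 151.72²; (x − 25.6)² + (y − 114.9)² = 143.20²; (x + 78.9)² + (y − 127.5)² = 48.29².
Subtracting the RCM equation from the TON and HOPS equations removes the quadratic terms:
51.2 x + 229.8 y = 16370.09
-157.8 x + 255.0 y = 43168.49
Solving the 2×2 system: x ≈ -116.5, y ≈ 97.2 km.
Check against RCM (with the unrounded x, y): √(x²+y²) = 151.72 ≈ 151.72 km. ✓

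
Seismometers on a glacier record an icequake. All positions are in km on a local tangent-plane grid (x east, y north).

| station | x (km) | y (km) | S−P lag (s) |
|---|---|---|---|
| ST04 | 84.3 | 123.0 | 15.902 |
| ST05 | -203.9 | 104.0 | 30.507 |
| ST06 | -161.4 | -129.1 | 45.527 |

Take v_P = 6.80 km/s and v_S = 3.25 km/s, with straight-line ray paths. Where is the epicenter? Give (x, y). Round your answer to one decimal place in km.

Distance from S−P lag: d = Δt · v_P v_S / (v_P − v_S) = Δt · (6.80·3.25)/(6.80−3.25) ≈ 6.2254·Δt.
So d_ST04 = 99.00, d_ST05 = 189.92, d_ST06 = 283.42 km.
Circle about each station: (x − 84.3)² + (y − 123.0)² = 99.00²; (x + 203.9)² + (y − 104.0)² = 189.92²; (x + 161.4)² + (y + 129.1)² = 283.42².
Subtracting pairs of circle equations eliminates x²+y² and gives linear equations (the radical axes):
-576.4 x − 38.0 y = 3887.11
-491.4 x − 504.2 y = -50044.62
Solving the 2×2 system: x ≈ -14.2, y ≈ 113.1 km.
Check against ST04 (with the unrounded x, y): √((x − 84.3)²+(y − 123.0)²) = 99.00 ≈ 99.00 km. ✓

x ≈ -14.2 km, y ≈ 113.1 km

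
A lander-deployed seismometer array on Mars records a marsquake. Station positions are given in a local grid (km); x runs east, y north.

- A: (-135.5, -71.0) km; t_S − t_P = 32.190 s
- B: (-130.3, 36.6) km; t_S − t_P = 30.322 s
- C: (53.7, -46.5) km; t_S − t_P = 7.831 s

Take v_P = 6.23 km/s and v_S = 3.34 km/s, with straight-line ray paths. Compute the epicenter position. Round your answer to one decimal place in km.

Distance from S−P lag: d = Δt · v_P v_S / (v_P − v_S) = Δt · (6.23·3.34)/(6.23−3.34) ≈ 7.2001·Δt.
So d_A = 231.77, d_B = 218.32, d_C = 56.38 km.
Circle about each station: (x + 135.5)² + (y + 71.0)² = 231.77²; (x + 130.3)² + (y − 36.6)² = 218.32²; (x − 53.7)² + (y + 46.5)² = 56.38².
Subtracting the A equation from the B and C equations removes the quadratic terms:
10.4 x + 215.2 y = 970.11
378.4 x + 49.0 y = 32183.32
Solving the 2×2 system: x ≈ 85.0, y ≈ 0.4 km.

(85.0, 0.4)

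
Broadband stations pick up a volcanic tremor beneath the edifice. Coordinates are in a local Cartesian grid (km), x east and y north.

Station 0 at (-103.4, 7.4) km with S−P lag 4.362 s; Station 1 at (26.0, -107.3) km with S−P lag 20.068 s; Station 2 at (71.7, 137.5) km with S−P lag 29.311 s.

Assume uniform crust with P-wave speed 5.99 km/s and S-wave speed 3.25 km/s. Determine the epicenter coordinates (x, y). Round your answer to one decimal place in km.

(-76.8, -8.5)

Distance from S−P lag: d = Δt · v_P v_S / (v_P − v_S) = Δt · (5.99·3.25)/(5.99−3.25) ≈ 7.1049·Δt.
So d_Station 0 = 30.99, d_Station 1 = 142.58, d_Station 2 = 208.25 km.
Circle about each station: (x + 103.4)² + (y − 7.4)² = 30.99²; (x − 26.0)² + (y + 107.3)² = 142.58²; (x − 71.7)² + (y − 137.5)² = 208.25².
Subtracting pairs of circle equations eliminates x²+y² and gives linear equations (the radical axes):
258.8 x − 229.4 y = -17925.71
350.2 x + 260.2 y = -29106.86
Solving the 2×2 system: x ≈ -76.8, y ≈ -8.5 km.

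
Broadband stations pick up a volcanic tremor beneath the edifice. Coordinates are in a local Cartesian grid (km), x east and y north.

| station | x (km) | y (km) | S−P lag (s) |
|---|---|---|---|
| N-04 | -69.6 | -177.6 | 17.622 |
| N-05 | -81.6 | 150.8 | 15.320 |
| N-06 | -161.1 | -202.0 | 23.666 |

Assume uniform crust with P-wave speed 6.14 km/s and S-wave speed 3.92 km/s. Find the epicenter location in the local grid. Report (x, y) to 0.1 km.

Distance from S−P lag: d = Δt · v_P v_S / (v_P − v_S) = Δt · (6.14·3.92)/(6.14−3.92) ≈ 10.8418·Δt.
So d_N-04 = 191.05, d_N-05 = 166.10, d_N-06 = 256.58 km.
Circle about each station: (x + 69.6)² + (y + 177.6)² = 191.05²; (x + 81.6)² + (y − 150.8)² = 166.10²; (x + 161.1)² + (y + 202.0)² = 256.58².
Subtracting the N-04 equation from the N-05 and N-06 equations removes the quadratic terms:
-24.0 x + 656.8 y = 1924.17
-183.0 x − 48.8 y = 1038.10
Solving the 2×2 system: x ≈ -6.4, y ≈ 2.7 km.
Check against N-04 (with the unrounded x, y): √((x + 69.6)²+(y + 177.6)²) = 191.05 ≈ 191.05 km. ✓

(-6.4, 2.7)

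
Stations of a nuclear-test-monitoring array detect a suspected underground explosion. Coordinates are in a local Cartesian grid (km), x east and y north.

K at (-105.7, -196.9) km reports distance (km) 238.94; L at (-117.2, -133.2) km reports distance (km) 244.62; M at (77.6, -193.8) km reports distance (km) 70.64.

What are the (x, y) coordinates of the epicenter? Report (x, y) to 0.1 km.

Circle about each station: (x + 105.7)² + (y + 196.9)² = 238.94²; (x + 117.2)² + (y + 133.2)² = 244.62²; (x − 77.6)² + (y + 193.8)² = 70.64².
Subtracting the K equation from the L and M equations removes the quadratic terms:
-23.0 x + 127.4 y = -21210.64
366.6 x + 6.2 y = 45740.41
Solving the 2×2 system: x ≈ 127.2, y ≈ -143.5 km.
Check against K (with the unrounded x, y): √((x + 105.7)²+(y + 196.9)²) = 238.93 ≈ 238.94 km. ✓

x ≈ 127.2 km, y ≈ -143.5 km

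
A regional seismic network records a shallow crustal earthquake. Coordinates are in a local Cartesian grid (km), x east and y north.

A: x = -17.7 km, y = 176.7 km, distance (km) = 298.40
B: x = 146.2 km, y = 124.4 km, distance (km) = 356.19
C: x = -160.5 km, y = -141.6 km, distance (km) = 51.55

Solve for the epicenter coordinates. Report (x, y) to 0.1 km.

-130.9 km east, -99.4 km north

Circle about each station: (x + 17.7)² + (y − 176.7)² = 298.40²; (x − 146.2)² + (y − 124.4)² = 356.19²; (x + 160.5)² + (y + 141.6)² = 51.55².
Subtracting the A equation from the B and C equations removes the quadratic terms:
327.8 x − 104.6 y = -32515.14
-285.6 x − 636.6 y = 100659.79
Solving the 2×2 system: x ≈ -130.9, y ≈ -99.4 km.
Check against A (with the unrounded x, y): √((x + 17.7)²+(y − 176.7)²) = 298.40 ≈ 298.40 km. ✓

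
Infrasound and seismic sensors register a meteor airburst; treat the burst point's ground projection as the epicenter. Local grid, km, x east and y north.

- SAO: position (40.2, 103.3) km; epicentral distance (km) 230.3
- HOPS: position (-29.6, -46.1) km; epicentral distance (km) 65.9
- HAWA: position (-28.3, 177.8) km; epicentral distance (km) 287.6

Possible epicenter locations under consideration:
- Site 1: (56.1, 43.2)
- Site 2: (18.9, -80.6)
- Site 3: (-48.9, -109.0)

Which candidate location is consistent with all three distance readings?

For each candidate, compare |candidate − station| to the reported distance:
Site 1: residuals SAO 168.1, HOPS 57.9, HAWA 128.7 → max 168.1 km
Site 2: residuals SAO 45.2, HOPS 6.4, HAWA 24.9 → max 45.2 km
Site 3: residuals SAO 0.1, HOPS 0.1, HAWA 0.1 → max 0.1 km
Only Site 3 has all residuals ≈ 0.

Site 3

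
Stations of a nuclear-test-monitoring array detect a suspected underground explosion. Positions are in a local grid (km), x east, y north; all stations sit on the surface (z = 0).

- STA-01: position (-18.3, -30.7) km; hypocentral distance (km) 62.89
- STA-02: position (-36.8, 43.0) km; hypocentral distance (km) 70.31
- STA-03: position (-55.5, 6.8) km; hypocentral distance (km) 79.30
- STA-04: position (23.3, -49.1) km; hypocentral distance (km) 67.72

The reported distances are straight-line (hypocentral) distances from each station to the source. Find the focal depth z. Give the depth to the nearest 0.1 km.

Each station gives a sphere (x−x_i)² + (y−y_i)² + z² = d_i² (stations at z=0).
Subtracting the STA-01 sphere from STA-02 and STA-03: z² cancels, leaving linear equations in x and y:
-37.0 x + 147.4 y = 937.52
-74.4 x + 75.0 y = -484.23
Solving: x ≈ 17.297, y ≈ 10.702 km (keep extra digits for the depth step; rounded: 17.3, 10.7).
Then from the STA-01 sphere: z² = 62.89² − (x + 18.3)² − (y + 30.7)² with x = 17.297, y = 10.702, so z ≈ 31.207 ≈ 31.2 km.
Check against STA-04 (with the unrounded solution): distance 67.72 ≈ 67.72 km. ✓

depth ≈ 31.2 km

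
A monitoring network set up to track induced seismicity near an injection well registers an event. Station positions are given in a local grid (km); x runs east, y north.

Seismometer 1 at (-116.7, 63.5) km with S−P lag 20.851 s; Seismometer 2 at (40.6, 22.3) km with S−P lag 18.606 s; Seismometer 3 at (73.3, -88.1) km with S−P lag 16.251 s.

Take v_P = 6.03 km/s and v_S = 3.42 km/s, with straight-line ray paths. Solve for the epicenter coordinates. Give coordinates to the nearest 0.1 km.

Distance from S−P lag: d = Δt · v_P v_S / (v_P − v_S) = Δt · (6.03·3.42)/(6.03−3.42) ≈ 7.9014·Δt.
So d_Seismometer 1 = 164.75, d_Seismometer 2 = 147.01, d_Seismometer 3 = 128.41 km.
Circle about each station: (x + 116.7)² + (y − 63.5)² = 164.75²; (x − 40.6)² + (y − 22.3)² = 147.01²; (x − 73.3)² + (y + 88.1)² = 128.41².
Subtracting pairs of circle equations eliminates x²+y² and gives linear equations (the radical axes):
314.6 x − 82.4 y = -9974.87
380.0 x − 303.2 y = 6136.79
Solving the 2×2 system: x ≈ -55.1, y ≈ -89.3 km.

-55.1 km east, -89.3 km north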